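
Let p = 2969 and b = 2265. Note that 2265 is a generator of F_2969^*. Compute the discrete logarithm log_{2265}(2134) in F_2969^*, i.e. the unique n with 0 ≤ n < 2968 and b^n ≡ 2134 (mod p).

1824

Baby-step giant-step with m = ceil(sqrt(2968)) = 55.
Baby table (2265^j mod 2969 for j=0..54):
  0:1  1:2265  2:2762  3:247  4:1283  5:2313  6:1629  7:2187
  8:1263  9:1548  10:2800  11:216  12:2324  13:2792  14:2879  15:1011
  16:816  17:1522  18:321  19:2629  20:1840  21:2093  22:2121  23:223
  24:365  25:1343  26:1639  27:1085  28:2162  29:1049  30:785  31:2563
  32:800  33:910  34:664  35:1646  36:2095  37:713  38:2778  39:859
  40:940  41:327  42:1374  43:598  44:606  45:912  46:2225  47:1232
  48:2589  49:310  50:1466  51:1148  52:2345  53:2853  54:1501
Giant step factor: 2265^(-55) ≡ 354 (mod 2969).
Scan 2134·354^i mod 2969 for i = 0, 1, …:
  i=0: 2134   i=1: 1310   i=2: 576   i=3: 2012
  i=4: 2657   i=5: 2374   i=6: 169   i=7: 446
  i=8: 527   i=9: 2480     …   i=32: 1665
  i=33: 1548
Match at i=33, j=9: n = 33·55 + 9 = 1824.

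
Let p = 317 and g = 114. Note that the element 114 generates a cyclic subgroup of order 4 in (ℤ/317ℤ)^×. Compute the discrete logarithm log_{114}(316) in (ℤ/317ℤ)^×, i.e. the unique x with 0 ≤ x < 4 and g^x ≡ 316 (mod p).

2

Successive powers of 114 modulo 317:
  114^0=1  114^1=114  114^2=316
So 114^2 ≡ 316 (mod 317), giving x = 2.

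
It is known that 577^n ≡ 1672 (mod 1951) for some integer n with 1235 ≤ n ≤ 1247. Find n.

Compute 577^1235 mod 1951 = 1003, then multiply by 577 repeatedly:
  577^1235=1003  577^1236=1235  577^1237=480  577^1238=1869  577^1239=1461
  577^1240=165  577^1241=1557  577^1242=929  577^1243=1459  577^1244=962
  577^1245=990  577^1246=1538  577^1247=1672
Found 1672 at exponent 1247.

1247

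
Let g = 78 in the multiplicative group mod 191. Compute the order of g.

95

The order of 78 must divide p − 1 = 190 = 2 · 5 · 19.
Divisors: 1, 2, 5, 10, 19, 38, 95, 190.
Check each in increasing order: 78^1 ≡ 78;  78^2 ≡ 163;  78^5 ≡ 32;  78^10 ≡ 69;  78^19 ≡ 39;  78^38 ≡ 184;  78^95 ≡ 1.
Smallest exponent giving 1 is 95.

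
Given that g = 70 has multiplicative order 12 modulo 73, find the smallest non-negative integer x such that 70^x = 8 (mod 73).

Successive powers of 70 modulo 73:
  70^0=1  70^1=70  70^2=9  70^3=46  70^4=8
So 70^4 ≡ 8 (mod 73), giving x = 4.

4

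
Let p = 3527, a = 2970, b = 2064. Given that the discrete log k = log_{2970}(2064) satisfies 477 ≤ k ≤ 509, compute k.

Compute 2970^477 mod 3527 = 1626, then multiply by 2970 repeatedly:
  2970^477=1626  2970^478=757  2970^479=1591  2970^480=2617  2970^481=2509
  2970^482=2706  2970^483=2314  2970^484=1984  2970^485=2390  2970^486=1976
  2970^487=3319  2970^488=2992  2970^489=1727  2970^490=932  2970^491=2872
  2970^492=1554  2970^493=2064
Found 2064 at exponent 493.

493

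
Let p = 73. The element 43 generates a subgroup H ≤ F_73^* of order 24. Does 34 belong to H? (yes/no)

no

⟨43⟩ has order 24; its elements mod 73 are {1, 3, 7, 8, 9, 10, 17, 21, 22, 24, 27, 30, 43, 46, 49, 51, 52, 56, 63, 64, 65, 66, 70, 72}.
34 is not in this set.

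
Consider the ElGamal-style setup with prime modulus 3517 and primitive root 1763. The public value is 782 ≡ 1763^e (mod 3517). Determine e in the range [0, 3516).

1210

Baby-step giant-step with m = ceil(sqrt(3516)) = 60.
Baby table (1763^j mod 3517 for j=0..59):
  0:1  1:1763  2:2658  3:1410  4:2828  5:2175  6:995  7:2719
  8:3443  9:3184  10:260  11:1170  12:1748  13:832  14:227  15:2780
  16:1959  17:23  18:1862  19:1345  20:777  21:1738  22:787  23:1783
  24:2748  25:1815  26:2892  27:2463  28:2291  29:1517  30:1551  31:1704
  32:634  33:2853  34:529  35:622  36:2799  37:286  38:1287  39:516
  40:2322  41:3415  42:3058  43:3210  44:377  45:3455  46:3238  47:503
  48:505  49:514  50:2313  51:1616  52:238  53:1071  54:3061  55:1465
  56:1317  57:651  58:1171  59:3511
Giant step factor: 1763^(-60) ≡ 521 (mod 3517).
Scan 782·521^i mod 3517 for i = 0, 1, …:
  i=0: 782   i=1: 2967   i=2: 1844   i=3: 583
  i=4: 1281   i=5: 2688   i=6: 682   i=7: 105
  i=8: 1950   i=9: 3054     …   i=19: 14
  i=20: 260
Match at i=20, j=10: e = 20·60 + 10 = 1210.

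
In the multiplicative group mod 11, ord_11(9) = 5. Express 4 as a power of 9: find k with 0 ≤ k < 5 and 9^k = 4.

Successive powers of 9 modulo 11:
  9^0=1  9^1=9  9^2=4
So 9^2 ≡ 4 (mod 11), giving k = 2.

2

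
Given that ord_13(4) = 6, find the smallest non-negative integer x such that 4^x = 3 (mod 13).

Successive powers of 4 modulo 13:
  4^0=1  4^1=4  4^2=3
So 4^2 ≡ 3 (mod 13), giving x = 2.

2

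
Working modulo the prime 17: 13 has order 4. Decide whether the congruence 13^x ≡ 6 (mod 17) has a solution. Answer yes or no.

no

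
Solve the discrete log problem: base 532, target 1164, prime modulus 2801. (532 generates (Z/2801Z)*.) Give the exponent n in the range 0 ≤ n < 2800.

1275

Baby-step giant-step with m = ceil(sqrt(2800)) = 53.
Baby table (532^j mod 2801 for j=0..52):
  0:1  1:532  2:123  3:1013  4:1124  5:1355  6:1003  7:1406
  8:125  9:2077  10:1370  11:580  12:450  13:1315  14:2131  15:2088
  16:1620  17:1933  18:389  19:2475  20:230  21:1917  22:280  23:507
  24:828  25:739  26:1008  27:1265  28:740  29:1540  30:1388  31:1753
  32:2664  33:2743  34:2756  35:1269  36:67  37:2032  38:2639  39:647
  40:2482  41:1153  42:2778  43:1769  44:2773  45:1910  46:2158  47:2447
  48:2140  49:1274  50:2727  51:2647  52:2102
Giant step factor: 532^(-53) ≡ 1470 (mod 2801).
Scan 1164·1470^i mod 2801 for i = 0, 1, …:
  i=0: 1164   i=1: 2470   i=2: 804   i=3: 2659
  i=4: 1335   i=5: 1750   i=6: 1182   i=7: 920
  i=8: 2318   i=9: 1444     …   i=23: 1405
  i=24: 1013
Match at i=24, j=3: n = 24·53 + 3 = 1275.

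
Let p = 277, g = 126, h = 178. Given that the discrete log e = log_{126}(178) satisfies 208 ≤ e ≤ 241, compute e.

241

Compute 126^208 mod 277 = 81, then multiply by 126 repeatedly:
  126^208=81  126^209=234  126^210=122  126^211=137  126^212=88
  126^213=8  126^214=177  126^215=142  126^216=164  126^217=166
  126^218=141  126^219=38  126^220=79  126^221=259  126^222=225
  126^223=96  126^224=185  126^225=42  126^226=29  126^227=53
  126^228=30  126^229=179  126^230=117  126^231=61  126^232=207
  126^233=44  126^234=4  126^235=227  126^236=71  126^237=82
  126^238=83  126^239=209  126^240=19  126^241=178
Found 178 at exponent 241.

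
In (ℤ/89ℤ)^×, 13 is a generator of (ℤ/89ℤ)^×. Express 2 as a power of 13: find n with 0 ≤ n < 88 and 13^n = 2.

Baby-step giant-step with m = ceil(sqrt(88)) = 10.
Baby table (13^j mod 89 for j=0..9):
  0:1  1:13  2:80  3:61  4:81  5:74  6:72  7:46
  8:64  9:31
Giant step factor: 13^(-10) ≡ 36 (mod 89).
Scan 2·36^i mod 89 for i = 0, 1, …:
  i=0: 2   i=1: 72
Match at i=1, j=6: n = 1·10 + 6 = 16.

16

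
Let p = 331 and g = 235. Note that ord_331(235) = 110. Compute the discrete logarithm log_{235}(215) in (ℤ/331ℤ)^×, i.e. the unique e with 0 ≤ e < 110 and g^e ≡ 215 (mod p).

18

Baby-step giant-step with m = ceil(sqrt(110)) = 11.
Baby table (235^j mod 331 for j=0..10):
  0:1  1:235  2:279  3:27  4:56  5:251  6:67  7:188
  8:157  9:154  10:111
Giant step factor: 235^(-11) ≡ 181 (mod 331).
Scan 215·181^i mod 331 for i = 0, 1, …:
  i=0: 215   i=1: 188
Match at i=1, j=7: e = 1·11 + 7 = 18.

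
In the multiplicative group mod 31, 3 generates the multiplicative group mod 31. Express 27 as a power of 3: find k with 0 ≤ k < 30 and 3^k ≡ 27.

Successive powers of 3 modulo 31:
  3^0=1  3^1=3  3^2=9  3^3=27
So 3^3 ≡ 27 (mod 31), giving k = 3.

3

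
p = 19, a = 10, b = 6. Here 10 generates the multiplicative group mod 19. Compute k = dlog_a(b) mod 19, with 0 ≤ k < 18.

Successive powers of 10 modulo 19:
  10^0=1  10^1=10  10^2=5  10^3=12  10^4=6
So 10^4 ≡ 6 (mod 19), giving k = 4.

4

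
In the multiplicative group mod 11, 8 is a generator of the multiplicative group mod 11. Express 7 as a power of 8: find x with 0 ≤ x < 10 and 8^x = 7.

9

Successive powers of 8 modulo 11:
  8^0=1  8^1=8  8^2=9  8^3=6  8^4=4  8^5=10
  8^6=3  8^7=2  8^8=5  8^9=7
So 8^9 ≡ 7 (mod 11), giving x = 9.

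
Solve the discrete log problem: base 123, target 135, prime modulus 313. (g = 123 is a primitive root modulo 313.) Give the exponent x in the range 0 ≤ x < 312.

135

Baby-step giant-step with m = ceil(sqrt(312)) = 18.
Baby table (123^j mod 313 for j=0..17):
  0:1  1:123  2:105  3:82  4:70  5:159  6:151  7:106
  8:205  9:175  10:241  11:221  12:265  13:43  14:281  15:133
  16:83  17:193
Giant step factor: 123^(-18) ≡ 198 (mod 313).
Scan 135·198^i mod 313 for i = 0, 1, …:
  i=0: 135   i=1: 125   i=2: 23   i=3: 172
  i=4: 252   i=5: 129   i=6: 189   i=7: 175
Match at i=7, j=9: x = 7·18 + 9 = 135.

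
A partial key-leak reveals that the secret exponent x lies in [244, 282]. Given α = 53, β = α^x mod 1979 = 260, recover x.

Compute 53^244 mod 1979 = 1818, then multiply by 53 repeatedly:
  53^244=1818  53^245=1362  53^246=942  53^247=451  53^248=155
  53^249=299  53^250=15  53^251=795  53^252=576  53^253=843
  53^254=1141  53^255=1103  53^256=1068  53^257=1192  53^258=1827
  53^259=1839  53^260=496  53^261=561  53^262=48  53^263=565
  53^264=260
Found 260 at exponent 264.

264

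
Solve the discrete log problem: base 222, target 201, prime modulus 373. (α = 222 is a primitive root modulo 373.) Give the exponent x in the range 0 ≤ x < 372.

319

Baby-step giant-step with m = ceil(sqrt(372)) = 20.
Baby table (222^j mod 373 for j=0..19):
  0:1  1:222  2:48  3:212  4:66  5:105  6:184  7:191
  8:253  9:216  10:208  11:297  12:286  13:82  14:300  15:206
  16:226  17:190  18:31  19:168
Giant step factor: 222^(-20) ≡ 93 (mod 373).
Scan 201·93^i mod 373 for i = 0, 1, …:
  i=0: 201   i=1: 43   i=2: 269   i=3: 26
  i=4: 180   i=5: 328   i=6: 291   i=7: 207
  i=8: 228   i=9: 316     …   i=14: 74
  i=15: 168
Match at i=15, j=19: x = 15·20 + 19 = 319.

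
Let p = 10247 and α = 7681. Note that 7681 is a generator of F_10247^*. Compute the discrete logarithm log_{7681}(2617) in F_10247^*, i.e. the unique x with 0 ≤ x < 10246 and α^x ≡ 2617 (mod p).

6930

Baby-step giant-step with m = ceil(sqrt(10246)) = 102.
Baby table (7681^j mod 10247 for j=0..101):
  0:1  1:7681  2:5782  3:1044  4:5810  5:925  6:3754  7:9663
  8:2482  9:4822  10:5124  11:8964  12:2891  13:522  14:2905  15:5586
  16:1877  17:9955  18:1241  19:2411  20:2562  21:4482  22:6569  23:261
  24:6576  25:2793  26:6062  27:10101  28:5744  29:6329  30:1281  31:2241
  32:8408  33:5254  34:3288  35:6520  36:3031  37:10174  38:2872  39:8288
  40:5764  41:6244  42:4204  43:2627  44:1644  45:3260  46:6639  47:5087
  48:1436  49:4144  50:2882  51:3122  52:2102  53:6437  54:822  55:1630
  56:8443  57:7667  58:718  59:2072  60:1441  61:1561  62:1051  63:8342
  64:411  65:815  66:9345  67:8957  68:359  69:1036  70:5844  71:5904
  72:5649  73:4171  74:5329  75:5531  76:9796  77:9602  78:5303  79:518
  80:2922  81:2952  82:7948  83:7209  84:7788  85:7889  86:4898  87:4801
  88:7775  89:259  90:1461  91:1476  92:3974  93:8728  94:3894  95:9068
  96:2449  97:7524  98:9011  99:5253  100:5854  101:738
Giant step factor: 7681^(-102) ≡ 624 (mod 10247).
Scan 2617·624^i mod 10247 for i = 0, 1, …:
  i=0: 2617   i=1: 3735   i=2: 4571   i=3: 3638
  i=4: 5525   i=5: 4608   i=6: 6232   i=7: 5155
  i=8: 9409   i=9: 9932     …   i=66: 9085
  i=67: 2449
Match at i=67, j=96: x = 67·102 + 96 = 6930.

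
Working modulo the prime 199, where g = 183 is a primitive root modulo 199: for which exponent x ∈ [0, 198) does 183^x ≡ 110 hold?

19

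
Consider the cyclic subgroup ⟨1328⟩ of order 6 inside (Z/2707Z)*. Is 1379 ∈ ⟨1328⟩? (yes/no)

⟨1328⟩ has order 6; its elements mod 2707 are {1, 1327, 1328, 1379, 1380, 2706}.
1379 is in this set.

yes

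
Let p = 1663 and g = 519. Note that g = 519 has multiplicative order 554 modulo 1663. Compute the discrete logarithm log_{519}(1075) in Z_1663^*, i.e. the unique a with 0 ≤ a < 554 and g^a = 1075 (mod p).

306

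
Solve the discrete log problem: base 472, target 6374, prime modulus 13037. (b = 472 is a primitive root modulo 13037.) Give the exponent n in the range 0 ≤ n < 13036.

7267

Baby-step giant-step with m = ceil(sqrt(13036)) = 115.
Baby table (472^j mod 13037 for j=0..114):
  0:1  1:472  2:1155  3:10643  4:4251  5:11811  6:7993  7:5003
  8:1719  9:3074  10:3821  11:4406  12:6749  13:4500  14:12006  15:8774
  16:8599  17:4221  18:10688  19:12454  20:11638  21:4559  22:743  23:11734
  24:10760  25:7327  26:3539  27:1672  28:6964  29:1684  30:12628  31:2507
  32:9974  33:1371  34:8299  35:6028  36:3150  37:582  38:927  39:7323
  40:1651  41:10089  42:3503  43:10754  44:4495  45:9646  46:2999  47:7532
  48:9040  49:3781  50:11600  51:12697  52:9001  53:11447  54:5666  55:1767
  56:12693  57:7113  58:6827  59:2205  60:10837  61:4560  62:1215  63:12889
  64:8366  65:11578  66:2313  67:9665  68:11967  69:3403  70:2665  71:6328
  72:1343  73:8120  74:12799  75:4997  76:11924  77:9181  78:5148  79:4974
  80:1068  81:8690  82:8062  83:11497  84:3192  85:7369  86:10326  87:11071
  88:10712  89:10745  90:247  91:12288  92:11508  93:8384  94:7037  95:10066
  96:5684  97:10263  98:7409  99:3132  100:5123  101:6211  102:11304  103:3355
  104:6083  105:3036  106:11959  107:12664  108:6462  109:12443  110:6446  111:4891
  112:1003  113:4084  114:11209
Giant step factor: 472^(-115) ≡ 7496 (mod 13037).
Scan 6374·7496^i mod 13037 for i = 0, 1, …:
  i=0: 6374   i=1: 11936   i=2: 12362   i=3: 11593
  i=4: 9523   i=5: 6833   i=6: 10832   i=7: 2236
  i=8: 8511   i=9: 8415     …   i=62: 9150
  i=63: 743
Match at i=63, j=22: n = 63·115 + 22 = 7267.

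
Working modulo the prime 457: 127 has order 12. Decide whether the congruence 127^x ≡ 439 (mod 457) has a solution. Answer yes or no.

⟨127⟩ has order 12; its elements mod 457 are {1, 18, 109, 127, 133, 134, 323, 324, 330, 348, 439, 456}.
439 is in this set.

yes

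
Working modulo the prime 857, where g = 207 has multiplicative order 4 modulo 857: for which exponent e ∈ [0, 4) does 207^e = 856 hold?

2

Successive powers of 207 modulo 857:
  207^0=1  207^1=207  207^2=856
So 207^2 ≡ 856 (mod 857), giving e = 2.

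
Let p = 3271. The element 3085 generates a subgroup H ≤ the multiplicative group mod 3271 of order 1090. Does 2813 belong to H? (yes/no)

no

2813 ∈ ⟨3085⟩ iff 2813^1090 ≡ 1 (mod 3271), since |⟨3085⟩| = 1090.
2813^1090 mod 3271 = 842.
Since 842 ≠ 1, 2813 does not lie in the subgroup.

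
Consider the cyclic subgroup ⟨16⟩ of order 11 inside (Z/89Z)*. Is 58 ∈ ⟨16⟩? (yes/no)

no

⟨16⟩ has order 11; its elements mod 89 are {1, 2, 4, 8, 16, 32, 39, 45, 64, 67, 78}.
58 is not in this set.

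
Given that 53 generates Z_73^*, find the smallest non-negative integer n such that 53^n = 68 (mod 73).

17

Baby-step giant-step with m = ceil(sqrt(72)) = 9.
Baby table (53^j mod 73 for j=0..8):
  0:1  1:53  2:35  3:30  4:57  5:28  6:24  7:31
  8:37
Giant step factor: 53^(-9) ≡ 51 (mod 73).
Scan 68·51^i mod 73 for i = 0, 1, …:
  i=0: 68   i=1: 37
Match at i=1, j=8: n = 1·9 + 8 = 17.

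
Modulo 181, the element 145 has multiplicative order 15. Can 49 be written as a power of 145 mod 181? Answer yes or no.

no

49 ∈ ⟨145⟩ iff 49^15 ≡ 1 (mod 181), since |⟨145⟩| = 15.
49^15 mod 181 = 180.
Since 180 ≠ 1, 49 does not lie in the subgroup.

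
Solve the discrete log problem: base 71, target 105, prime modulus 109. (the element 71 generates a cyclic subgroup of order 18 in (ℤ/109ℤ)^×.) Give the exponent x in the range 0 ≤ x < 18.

16

Successive powers of 71 modulo 109:
  71^0=1  71^1=71  71^2=27  71^3=64  71^4=75  71^5=93
  71^6=63  71^7=4  71^8=66  71^9=108  71^10=38  71^11=82
  71^12=45  71^13=34  71^14=16  71^15=46  71^16=105
So 71^16 ≡ 105 (mod 109), giving x = 16.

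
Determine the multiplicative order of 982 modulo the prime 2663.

The order of 982 must divide p − 1 = 2662 = 2 · 11^3.
Divisors: 1, 2, 11, 22, 121, 242, 1331, 2662.
Check each in increasing order: 982^1 ≡ 982;  982^2 ≡ 318;  982^11 ≡ 589;  982^22 ≡ 731;  982^121 ≡ 563;  982^242 ≡ 72;  982^1331 ≡ 2662;  982^2662 ≡ 1.
Smallest exponent giving 1 is 2662.

2662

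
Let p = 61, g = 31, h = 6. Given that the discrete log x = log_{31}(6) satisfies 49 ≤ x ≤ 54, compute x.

53

Compute 31^49 mod 61 = 35, then multiply by 31 repeatedly:
  31^49=35  31^50=48  31^51=24  31^52=12  31^53=6
Found 6 at exponent 53.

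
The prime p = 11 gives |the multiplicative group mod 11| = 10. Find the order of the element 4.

5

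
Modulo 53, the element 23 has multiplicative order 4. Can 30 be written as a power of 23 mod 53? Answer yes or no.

yes

⟨23⟩ has order 4; its elements mod 53 are {1, 23, 30, 52}.
30 is in this set.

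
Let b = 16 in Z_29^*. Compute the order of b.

7

The order of 16 must divide p − 1 = 28 = 2^2 · 7.
Divisors: 1, 2, 4, 7, 14, 28.
Check each in increasing order: 16^1 ≡ 16;  16^2 ≡ 24;  16^4 ≡ 25;  16^7 ≡ 1.
Smallest exponent giving 1 is 7.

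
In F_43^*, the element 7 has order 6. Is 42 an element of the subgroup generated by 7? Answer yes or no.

yes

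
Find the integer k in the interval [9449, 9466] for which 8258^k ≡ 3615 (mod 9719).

Compute 8258^9449 mod 9719 = 6037, then multiply by 8258 repeatedly:
  8258^9449=6037  8258^9450=4795  8258^9451=1904  8258^9452=7609  8258^9453=1787
  8258^9454=3604  8258^9455=2254  8258^9456=1647  8258^9457=4045  8258^9458=9126
  8258^9459=1382  8258^9460=2450  8258^9461=6861  8258^9462=6087  8258^9463=9497
  8258^9464=3615
Found 3615 at exponent 9464.

9464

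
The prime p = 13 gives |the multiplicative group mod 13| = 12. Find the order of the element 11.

The order of 11 must divide p − 1 = 12 = 2^2 · 3.
Divisors: 1, 2, 3, 4, 6, 12.
Check each in increasing order: 11^1 ≡ 11;  11^2 ≡ 4;  11^3 ≡ 5;  11^4 ≡ 3;  11^6 ≡ 12;  11^12 ≡ 1.
Smallest exponent giving 1 is 12.

12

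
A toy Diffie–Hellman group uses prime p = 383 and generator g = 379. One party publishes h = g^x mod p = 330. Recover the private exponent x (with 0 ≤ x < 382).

Baby-step giant-step with m = ceil(sqrt(382)) = 20.
Baby table (379^j mod 383 for j=0..19):
  0:1  1:379  2:16  3:319  4:256  5:125  6:266  7:85
  8:43  9:211  10:305  11:312  12:284  13:13  14:331  15:208
  16:317  17:264  18:93  19:11
Giant step factor: 379^(-20) ≡ 235 (mod 383).
Scan 330·235^i mod 383 for i = 0, 1, …:
  i=0: 330   i=1: 184   i=2: 344   i=3: 27
  i=4: 217   i=5: 56   i=6: 138   i=7: 258
  i=8: 116   i=9: 67     …   i=15: 223
  i=16: 317
Match at i=16, j=16: x = 16·20 + 16 = 336.

336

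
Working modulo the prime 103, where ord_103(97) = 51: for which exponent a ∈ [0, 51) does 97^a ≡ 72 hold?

Baby-step giant-step with m = ceil(sqrt(51)) = 8.
Baby table (97^j mod 103 for j=0..7):
  0:1  1:97  2:36  3:93  4:60  5:52  6:100  7:18
Giant step factor: 97^(-8) ≡ 41 (mod 103).
Scan 72·41^i mod 103 for i = 0, 1, …:
  i=0: 72   i=1: 68   i=2: 7   i=3: 81
  i=4: 25   i=5: 98   i=6: 1
Match at i=6, j=0: a = 6·8 + 0 = 48.

48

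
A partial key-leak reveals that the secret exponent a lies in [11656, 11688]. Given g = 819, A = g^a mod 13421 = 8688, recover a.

11673

Compute 819^11656 mod 13421 = 7261, then multiply by 819 repeatedly:
  819^11656=7261  819^11657=1256  819^11658=8668  819^11659=12804  819^11660=4675
  819^11661=3840  819^11662=4446  819^11663=4183  819^11664=3522  819^11665=12424
  819^11666=2138  819^11667=6292  819^11668=12905  819^11669=6868  819^11670=1493
  819^11671=1456  819^11672=11416  819^11673=8688
Found 8688 at exponent 11673.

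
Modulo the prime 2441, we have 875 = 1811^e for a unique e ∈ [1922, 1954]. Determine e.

Compute 1811^1922 mod 2441 = 1344, then multiply by 1811 repeatedly:
  1811^1922=1344  1811^1923=307  1811^1924=1870  1811^1925=903  1811^1926=2304
  1811^1927=875
Found 875 at exponent 1927.

1927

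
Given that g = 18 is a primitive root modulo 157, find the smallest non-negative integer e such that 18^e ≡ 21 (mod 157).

Baby-step giant-step with m = ceil(sqrt(156)) = 13.
Baby table (18^j mod 157 for j=0..12):
  0:1  1:18  2:10  3:23  4:100  5:73  6:58  7:102
  8:109  9:78  10:148  11:152  12:67
Giant step factor: 18^(-13) ≡ 135 (mod 157).
Scan 21·135^i mod 157 for i = 0, 1, …:
  i=0: 21   i=1: 9   i=2: 116   i=3: 117
  i=4: 95   i=5: 108   i=6: 136   i=7: 148
Match at i=7, j=10: e = 7·13 + 10 = 101.

101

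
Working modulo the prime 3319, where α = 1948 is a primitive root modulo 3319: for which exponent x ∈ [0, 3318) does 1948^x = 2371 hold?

Baby-step giant-step with m = ceil(sqrt(3318)) = 58.
Baby table (1948^j mod 3319 for j=0..57):
  0:1  1:1948  2:1087  3:3273  4:5  5:3102  6:2116  7:3089
  8:25  9:2234  10:623  11:2169  12:125  13:1213  14:3115  15:888
  16:625  17:2746  18:2299  19:1121  20:3125  21:454  22:1538  23:2286
  24:2349  25:2270  26:1052  27:1473  28:1788  29:1393  30:1941  31:727
  32:2302  33:327  34:3067  35:316  36:1553  37:1635  38:2059  39:1580
  40:1127  41:1537  42:338  43:1262  44:2316  45:1047  46:1690  47:2991
  48:1623  49:1916  50:1812  51:1679  52:1477  53:2942  54:2422  55:1757
  56:747  57:1434
Giant step factor: 1948^(-58) ≡ 1335 (mod 3319).
Scan 2371·1335^i mod 3319 for i = 0, 1, …:
  i=0: 2371   i=1: 2278   i=2: 926   i=3: 1542
  i=4: 790   i=5: 2527   i=6: 1441   i=7: 2034
  i=8: 448   i=9: 660     …   i=48: 2147
  i=49: 1948
Match at i=49, j=1: x = 49·58 + 1 = 2843.

2843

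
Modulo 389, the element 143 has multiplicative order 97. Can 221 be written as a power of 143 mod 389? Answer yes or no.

yes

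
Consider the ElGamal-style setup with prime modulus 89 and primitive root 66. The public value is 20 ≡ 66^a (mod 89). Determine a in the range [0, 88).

Baby-step giant-step with m = ceil(sqrt(88)) = 10.
Baby table (66^j mod 89 for j=0..9):
  0:1  1:66  2:84  3:26  4:25  5:48  6:53  7:27
  8:2  9:43
Giant step factor: 66^(-10) ≡ 80 (mod 89).
Scan 20·80^i mod 89 for i = 0, 1, …:
  i=0: 20   i=1: 87   i=2: 18   i=3: 16
  i=4: 34   i=5: 50   i=6: 84
Match at i=6, j=2: a = 6·10 + 2 = 62.

62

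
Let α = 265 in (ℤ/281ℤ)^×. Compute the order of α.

70

The order of 265 must divide p − 1 = 280 = 2^3 · 5 · 7.
Divisors: 1, 2, 4, 5, 7, 8, 10, 14, 20, 28, 35, 40, 56, 70, 140, 280.
Check each in increasing order: 265^1 ≡ 265;  265^2 ≡ 256;  265^4 ≡ 63;  265^5 ≡ 116;  265^7 ≡ 191;  265^8 ≡ 35;  265^10 ≡ 249;  265^14 ≡ 232;  265^20 ≡ 181;  265^28 ≡ 153;  265^35 ≡ 280;  265^40 ≡ 165;  265^56 ≡ 86;  265^70 ≡ 1.
Smallest exponent giving 1 is 70.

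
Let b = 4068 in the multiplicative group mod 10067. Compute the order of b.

10066

The order of 4068 must divide p − 1 = 10066 = 2 · 7 · 719.
Divisors: 1, 2, 7, 14, 719, 1438, 5033, 10066.
Check each in increasing order: 4068^1 ≡ 4068;  4068^2 ≡ 8543;  4068^7 ≡ 4051;  4068^14 ≡ 1391;  4068^719 ≡ 5288;  4068^1438 ≡ 6885;  4068^5033 ≡ 10066;  4068^10066 ≡ 1.
Smallest exponent giving 1 is 10066.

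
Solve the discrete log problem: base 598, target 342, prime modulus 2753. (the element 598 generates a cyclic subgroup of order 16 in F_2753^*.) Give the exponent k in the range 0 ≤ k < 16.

11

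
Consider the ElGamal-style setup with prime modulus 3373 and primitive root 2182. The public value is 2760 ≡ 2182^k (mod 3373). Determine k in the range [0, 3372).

1409

Baby-step giant-step with m = ceil(sqrt(3372)) = 59.
Baby table (2182^j mod 3373 for j=0..58):
  0:1  1:2182  2:1821  3:28  4:382  5:393  6:784  7:577
  8:885  9:1714  10:2664  11:1169  12:770  13:386  14:2375  15:1322
  16:689  17:2413  18:3286  19:2427  20:104  21:937  22:496  23:2912
  24:2625  25:396  26:584  27:2667  28:969  29:2860  30:470  31:148
  32:2501  33:3041  34:771  35:2568  36:823  37:1350  38:1071  39:2806
  40:697  41:3004  42:989  43:2651  44:3160  45:708  46:22  47:782
  48:2959  49:616  50:1658  51:1900  52:383  53:2575  54:2605  55:605
  56:1267  57:2107  58:75
Giant step factor: 2182^(-59) ≡ 1644 (mod 3373).
Scan 2760·1644^i mod 3373 for i = 0, 1, …:
  i=0: 2760   i=1: 755   i=2: 3329   i=3: 1870
  i=4: 1477   i=5: 3001   i=6: 2318   i=7: 2675
  i=8: 2681   i=9: 2426     …   i=22: 864
  i=23: 383
Match at i=23, j=52: k = 23·59 + 52 = 1409.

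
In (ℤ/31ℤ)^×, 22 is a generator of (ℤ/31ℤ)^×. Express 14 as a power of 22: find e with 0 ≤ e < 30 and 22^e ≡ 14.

26

Successive powers of 22 modulo 31:
  22^0=1  22^1=22  22^2=19  22^3=15  22^4=20  22^5=6
  22^6=8  22^7=21  22^8=28  22^9=27  22^10=5  22^11=17
  22^12=2  22^13=13  22^14=7  22^15=30  22^16=9  22^17=12
  22^18=16  22^19=11  22^20=25  22^21=23  22^22=10  22^23=3
  22^24=4  22^25=26  22^26=14
So 22^26 ≡ 14 (mod 31), giving e = 26.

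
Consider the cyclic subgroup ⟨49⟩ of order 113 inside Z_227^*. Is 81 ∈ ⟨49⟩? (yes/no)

yes

81 ∈ ⟨49⟩ iff 81^113 ≡ 1 (mod 227), since |⟨49⟩| = 113.
81^113 mod 227 = 1.
Since 1 = 1, 81 lies in the subgroup.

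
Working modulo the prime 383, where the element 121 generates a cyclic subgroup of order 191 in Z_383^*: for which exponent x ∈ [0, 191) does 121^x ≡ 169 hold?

Baby-step giant-step with m = ceil(sqrt(191)) = 14.
Baby table (121^j mod 383 for j=0..13):
  0:1  1:121  2:87  3:186  4:292  5:96  6:126  7:309
  8:238  9:73  10:24  11:223  12:173  13:251
Giant step factor: 121^(-14) ≡ 84 (mod 383).
Scan 169·84^i mod 383 for i = 0, 1, …:
  i=0: 169   i=1: 25   i=2: 185   i=3: 220
  i=4: 96
Match at i=4, j=5: x = 4·14 + 5 = 61.

61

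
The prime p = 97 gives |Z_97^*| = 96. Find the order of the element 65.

48

The order of 65 must divide p − 1 = 96 = 2^5 · 3.
Divisors: 1, 2, 3, 4, 6, 8, 12, 16, 24, 32, 48, 96.
Check each in increasing order: 65^1 ≡ 65;  65^2 ≡ 54;  65^3 ≡ 18;  65^4 ≡ 6;  65^6 ≡ 33;  65^8 ≡ 36;  65^12 ≡ 22;  65^16 ≡ 35;  65^24 ≡ 96;  65^32 ≡ 61;  65^48 ≡ 1.
Smallest exponent giving 1 is 48.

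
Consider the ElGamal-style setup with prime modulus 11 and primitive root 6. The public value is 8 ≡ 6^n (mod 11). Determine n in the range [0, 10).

7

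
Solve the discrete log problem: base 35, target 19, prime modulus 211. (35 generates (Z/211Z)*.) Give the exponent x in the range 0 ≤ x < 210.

154

Baby-step giant-step with m = ceil(sqrt(210)) = 15.
Baby table (35^j mod 211 for j=0..14):
  0:1  1:35  2:170  3:42  4:204  5:177  6:76  7:128
  8:49  9:27  10:101  11:159  12:79  13:22  14:137
Giant step factor: 35^(-15) ≡ 40 (mod 211).
Scan 19·40^i mod 211 for i = 0, 1, …:
  i=0: 19   i=1: 127   i=2: 16   i=3: 7
  i=4: 69   i=5: 17   i=6: 47   i=7: 192
  i=8: 84   i=9: 195   i=10: 204
Match at i=10, j=4: x = 10·15 + 4 = 154.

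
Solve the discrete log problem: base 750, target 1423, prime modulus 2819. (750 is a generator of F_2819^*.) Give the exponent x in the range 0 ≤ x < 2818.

1021

Baby-step giant-step with m = ceil(sqrt(2818)) = 54.
Baby table (750^j mod 2819 for j=0..53):
  0:1  1:750  2:1519  3:374  4:1419  5:1487  6:1745  7:734
  8:795  9:1441  10:1073  11:1335  12:505  13:1004  14:327  15:2816
  16:569  17:1081  18:1697  19:1381  20:1177  21:403  22:617  23:434
  24:1315  25:2419  26:1633  27:1304  28:2626  29:1838  30:9  31:1112
  32:2395  33:547  34:1495  35:2107  36:1610  37:968  38:1517  39:1693
  40:1200  41:739  42:1726  43:579  44:124  45:2792  46:2302  47:1272
  48:1178  49:1153  50:2136  51:808  52:2734  53:1087
Giant step factor: 750^(-54) ≡ 822 (mod 2819).
Scan 1423·822^i mod 2819 for i = 0, 1, …:
  i=0: 1423   i=1: 2640   i=2: 2269   i=3: 1759
  i=4: 2570   i=5: 1109   i=6: 1061   i=7: 1071
  i=8: 834   i=9: 531     …   i=17: 1795
  i=18: 1153
Match at i=18, j=49: x = 18·54 + 49 = 1021.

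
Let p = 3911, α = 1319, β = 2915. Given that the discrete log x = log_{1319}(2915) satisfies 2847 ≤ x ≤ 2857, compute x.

Compute 1319^2847 mod 3911 = 1108, then multiply by 1319 repeatedly:
  1319^2847=1108  1319^2848=2649  1319^2849=1508  1319^2850=2264  1319^2851=2123
  1319^2852=3872  1319^2853=3313  1319^2854=1260  1319^2855=3676  1319^2856=2915
Found 2915 at exponent 2856.

2856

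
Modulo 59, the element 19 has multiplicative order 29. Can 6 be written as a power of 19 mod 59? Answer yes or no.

no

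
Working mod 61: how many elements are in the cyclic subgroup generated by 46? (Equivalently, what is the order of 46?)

30

The order of 46 must divide p − 1 = 60 = 2^2 · 3 · 5.
Divisors: 1, 2, 3, 4, 5, 6, 10, 12, 15, 20, 30, 60.
Check each in increasing order: 46^1 ≡ 46;  46^2 ≡ 42;  46^3 ≡ 41;  46^4 ≡ 56;  46^5 ≡ 14;  46^6 ≡ 34;  46^10 ≡ 13;  46^12 ≡ 58;  46^15 ≡ 60;  46^20 ≡ 47;  46^30 ≡ 1.
Smallest exponent giving 1 is 30.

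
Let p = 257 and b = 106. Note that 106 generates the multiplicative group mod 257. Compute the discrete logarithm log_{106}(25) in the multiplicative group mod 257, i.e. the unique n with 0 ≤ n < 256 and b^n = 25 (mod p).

Baby-step giant-step with m = ceil(sqrt(256)) = 16.
Baby table (106^j mod 257 for j=0..15):
  0:1  1:106  2:185  3:78  4:44  5:38  6:173  7:91
  8:137  9:130  10:159  11:149  12:117  13:66  14:57  15:131
Giant step factor: 106^(-16) ≡ 225 (mod 257).
Scan 25·225^i mod 257 for i = 0, 1, …:
  i=0: 25   i=1: 228   i=2: 157   i=3: 116
  i=4: 143   i=5: 50   i=6: 199   i=7: 57
Match at i=7, j=14: n = 7·16 + 14 = 126.

126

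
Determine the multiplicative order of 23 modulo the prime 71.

14

The order of 23 must divide p − 1 = 70 = 2 · 5 · 7.
Divisors: 1, 2, 5, 7, 10, 14, 35, 70.
Check each in increasing order: 23^1 ≡ 23;  23^2 ≡ 32;  23^5 ≡ 51;  23^7 ≡ 70;  23^10 ≡ 45;  23^14 ≡ 1.
Smallest exponent giving 1 is 14.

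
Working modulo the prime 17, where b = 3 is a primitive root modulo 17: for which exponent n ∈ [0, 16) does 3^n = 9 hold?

2

Successive powers of 3 modulo 17:
  3^0=1  3^1=3  3^2=9
So 3^2 ≡ 9 (mod 17), giving n = 2.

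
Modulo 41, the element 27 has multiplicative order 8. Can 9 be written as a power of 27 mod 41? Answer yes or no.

yes

⟨27⟩ has order 8; its elements mod 41 are {1, 3, 9, 14, 27, 32, 38, 40}.
9 is in this set.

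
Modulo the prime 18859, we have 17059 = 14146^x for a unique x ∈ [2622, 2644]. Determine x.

Compute 14146^2622 mod 18859 = 10836, then multiply by 14146 repeatedly:
  14146^2622=10836  14146^2623=104  14146^2624=182  14146^2625=9748  14146^2626=17059
Found 17059 at exponent 2626.

2626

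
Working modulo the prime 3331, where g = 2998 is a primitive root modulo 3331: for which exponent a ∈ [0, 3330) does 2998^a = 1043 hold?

2908

Baby-step giant-step with m = ceil(sqrt(3330)) = 58.
Baby table (2998^j mod 3331 for j=0..57):
  0:1  1:2998  2:966  3:1429  4:476  5:1380  6:138  7:680
  8:68  9:673  10:2399  11:573  12:2389  13:572  14:2722  15:2937
  16:1293  17:2461  18:3244  19:2323  20:2564  21:2255  22:1891  23:3187
  24:1318  25:798  26:746  27:1407  28:1140  29:114  30:2010  31:201
  32:3018  33:968  34:763  35:2408  36:907  37:1090  38:109  39:344
  40:2033  41:2535  42:1919  43:525  44:1718  45:838  46:750  47:75
  48:1673  49:2499  50:583  51:2390  52:239  53:357  54:1035  55:1769
  56:510  57:51
Giant step factor: 2998^(-58) ≡ 2874 (mod 3331).
Scan 1043·2874^i mod 3331 for i = 0, 1, …:
  i=0: 1043   i=1: 3013   i=2: 2093   i=3: 2827
  i=4: 489   i=5: 3035   i=6: 2032   i=7: 725
  i=8: 1775   i=9: 1589     …   i=49: 1013
  i=50: 68
Match at i=50, j=8: a = 50·58 + 8 = 2908.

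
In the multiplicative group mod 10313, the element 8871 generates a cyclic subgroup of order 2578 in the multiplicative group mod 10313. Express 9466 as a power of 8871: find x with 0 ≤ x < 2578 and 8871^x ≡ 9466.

715

Baby-step giant-step with m = ceil(sqrt(2578)) = 51.
Baby table (8871^j mod 10313 for j=0..50):
  0:1  1:8871  2:6451  3:10297  4:2446  5:10227  6:256  7:2116
  8:1376  9:6217  10:7396  11:8923  12:3658  13:5420  14:1614  15:3350
  16:6097  17:5115  18:8278  19:5578  20:664  21:1621  22:3569  23:10002
  24:5003  25:4774  26:4976  27:2456  28:6120  29:2888  30:1956  31:5210
  32:5357  33:9956  34:9457  35:7105  36:5712  37:3383  38:10076  39:1425
  40:7750  41:3792  42:8139  43:10069  44:1206  45:3845  46:3904  47:1330
  48:358  49:9727  50:9659
Giant step factor: 8871^(-51) ≡ 794 (mod 10313).
Scan 9466·794^i mod 10313 for i = 0, 1, …:
  i=0: 9466   i=1: 8140   i=2: 7222   i=3: 240
  i=4: 4926   i=5: 2617   i=6: 4985   i=7: 8211
  i=8: 1718   i=9: 2776     …   i=13: 9376
  i=14: 8871
Match at i=14, j=1: x = 14·51 + 1 = 715.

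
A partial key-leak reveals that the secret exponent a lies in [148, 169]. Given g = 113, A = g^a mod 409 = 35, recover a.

Compute 113^148 mod 409 = 9, then multiply by 113 repeatedly:
  113^148=9  113^149=199  113^150=401  113^151=323  113^152=98
  113^153=31  113^154=231  113^155=336  113^156=340  113^157=383
  113^158=334  113^159=114  113^160=203  113^161=35
Found 35 at exponent 161.

161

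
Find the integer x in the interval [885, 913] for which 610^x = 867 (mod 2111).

912

Compute 610^885 mod 2111 = 2005, then multiply by 610 repeatedly:
  610^885=2005  610^886=781  610^887=1435  610^888=1396  610^889=827
  610^890=2052  610^891=2008  610^892=500  610^893=1016  610^894=1237
  610^895=943  610^896=1038  610^897=1991  610^898=685  610^899=1983
  610^900=27  610^901=1693  610^902=451  610^903=680  610^904=1044
  610^905=1429  610^906=1958  610^907=1665  610^908=259  610^909=1776
  610^910=417  610^911=1050  610^912=867
Found 867 at exponent 912.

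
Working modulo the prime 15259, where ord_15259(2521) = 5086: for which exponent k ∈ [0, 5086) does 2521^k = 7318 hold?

2882

Baby-step giant-step with m = ceil(sqrt(5086)) = 72.
Baby table (2521^j mod 15259 for j=0..71):
  0:1  1:2521  2:7697  3:9948  4:8371  5:94  6:8089  7:6345
  8:4313  9:8665  10:8836  11:12675  12:1329  13:8688  14:5783  15:6598
  16:1248  17:2854  18:7945  19:9537  20:9852  21:10499  22:8873  23:14398
  24:11456  25:10548  26:10330  27:10076  28:10620  29:8734  30:14936  31:9703
  32:1086  33:6445  34:12269  35:156  36:11801  37:10530  38:10729  39:8861
  40:14664  41:10646  42:13244  43:1432  44:8948  45:5106  46:8889  47:8957
  48:12536  49:1867  50:6935  51:11580  52:2713  53:3441  54:7649  55:11012
  56:5131  57:10878  58:3015  59:1833  60:12775  61:9285  62:179  63:8748
  64:4453  65:10648  66:3027  67:1567  68:13585  69:6589  70:9077  71:9876
Giant step factor: 2521^(-72) ≡ 643 (mod 15259).
Scan 7318·643^i mod 15259 for i = 0, 1, …:
  i=0: 7318   i=1: 5702   i=2: 4226   i=3: 1216
  i=4: 3679   i=5: 452   i=6: 715   i=7: 1975
  i=8: 3428   i=9: 6908     …   i=39: 9006
  i=40: 7697
Match at i=40, j=2: k = 40·72 + 2 = 2882.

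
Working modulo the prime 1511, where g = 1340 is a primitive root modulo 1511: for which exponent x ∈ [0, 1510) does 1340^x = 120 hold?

Baby-step giant-step with m = ceil(sqrt(1510)) = 39.
Baby table (1340^j mod 1511 for j=0..38):
  0:1  1:1340  2:532  3:1199  4:467  5:226  6:640  7:863
  8:505  9:1283  10:1213  11:1095  12:119  13:805  14:1357  15:647
  16:1177  17:1207  18:610  19:1460  20:1166  21:66  22:802  23:359
  24:562  25:602  26:1317  27:1443  28:1051  29:88  30:62  31:1486
  32:1253  33:299  34:245  35:413  36:394  37:621  38:1090
Giant step factor: 1340^(-39) ≡ 1103 (mod 1511).
Scan 120·1103^i mod 1511 for i = 0, 1, …:
  i=0: 120   i=1: 903   i=2: 260   i=3: 1201
  i=4: 1067   i=5: 1343   i=6: 549   i=7: 1147
  i=8: 434   i=9: 1226   i=10: 1444   i=11: 138
  i=12: 1114   i=13: 299
Match at i=13, j=33: x = 13·39 + 33 = 540.

540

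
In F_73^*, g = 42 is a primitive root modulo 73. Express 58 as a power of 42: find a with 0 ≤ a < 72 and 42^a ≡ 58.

53

Baby-step giant-step with m = ceil(sqrt(72)) = 9.
Baby table (42^j mod 73 for j=0..8):
  0:1  1:42  2:12  3:66  4:71  5:62  6:49  7:14
  8:4
Giant step factor: 42^(-9) ≡ 10 (mod 73).
Scan 58·10^i mod 73 for i = 0, 1, …:
  i=0: 58   i=1: 69   i=2: 33   i=3: 38
  i=4: 15   i=5: 4
Match at i=5, j=8: a = 5·9 + 8 = 53.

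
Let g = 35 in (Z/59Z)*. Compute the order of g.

The order of 35 must divide p − 1 = 58 = 2 · 29.
Divisors: 1, 2, 29, 58.
Check each in increasing order: 35^1 ≡ 35;  35^2 ≡ 45;  35^29 ≡ 1.
Smallest exponent giving 1 is 29.

29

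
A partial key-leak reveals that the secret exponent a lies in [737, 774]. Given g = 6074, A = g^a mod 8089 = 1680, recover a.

738

Compute 6074^737 mod 8089 = 7205, then multiply by 6074 repeatedly:
  6074^737=7205  6074^738=1680
Found 1680 at exponent 738.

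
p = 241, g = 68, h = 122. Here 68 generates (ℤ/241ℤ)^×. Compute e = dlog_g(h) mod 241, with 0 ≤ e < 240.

Baby-step giant-step with m = ceil(sqrt(240)) = 16.
Baby table (68^j mod 241 for j=0..15):
  0:1  1:68  2:45  3:168  4:97  5:89  6:27  7:149
  8:10  9:198  10:209  11:234  12:6  13:167  14:29  15:44
Giant step factor: 68^(-16) ≡ 94 (mod 241).
Scan 122·94^i mod 241 for i = 0, 1, …:
  i=0: 122   i=1: 141   i=2: 240   i=3: 147
  i=4: 81   i=5: 143   i=6: 187   i=7: 226
  i=8: 36   i=9: 10
Match at i=9, j=8: e = 9·16 + 8 = 152.

152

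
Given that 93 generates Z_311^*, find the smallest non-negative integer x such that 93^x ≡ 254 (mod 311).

306

Baby-step giant-step with m = ceil(sqrt(310)) = 18.
Baby table (93^j mod 311 for j=0..17):
  0:1  1:93  2:252  3:111  4:60  5:293  6:192  7:129
  8:179  9:164  10:13  11:276  12:166  13:199  14:158  15:77
  16:8  17:122
Giant step factor: 93^(-18) ≡ 226 (mod 311).
Scan 254·226^i mod 311 for i = 0, 1, …:
  i=0: 254   i=1: 180   i=2: 250   i=3: 209
  i=4: 273   i=5: 120   i=6: 63   i=7: 243
  i=8: 182   i=9: 80     …   i=16: 150
  i=17: 1
Match at i=17, j=0: x = 17·18 + 0 = 306.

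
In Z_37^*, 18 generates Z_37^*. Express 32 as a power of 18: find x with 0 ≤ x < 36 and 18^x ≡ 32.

13

Successive powers of 18 modulo 37:
  18^0=1  18^1=18  18^2=28  18^3=23  18^4=7  18^5=15
  18^6=11  18^7=13  18^8=12  18^9=31  18^10=3  18^11=17
  18^12=10  18^13=32
So 18^13 ≡ 32 (mod 37), giving x = 13.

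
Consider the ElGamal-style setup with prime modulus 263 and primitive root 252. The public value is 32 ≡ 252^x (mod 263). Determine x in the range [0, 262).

Baby-step giant-step with m = ceil(sqrt(262)) = 17.
Baby table (252^j mod 263 for j=0..16):
  0:1  1:252  2:121  3:247  4:176  5:168  6:256  7:77
  8:205  9:112  10:83  11:139  12:49  13:250  14:143  15:5
  16:208
Giant step factor: 252^(-17) ≡ 10 (mod 263).
Scan 32·10^i mod 263 for i = 0, 1, …:
  i=0: 32   i=1: 57   i=2: 44   i=3: 177
  i=4: 192   i=5: 79   i=6: 1
Match at i=6, j=0: x = 6·17 + 0 = 102.

102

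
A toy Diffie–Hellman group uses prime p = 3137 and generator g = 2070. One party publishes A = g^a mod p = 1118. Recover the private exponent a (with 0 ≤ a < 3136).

Baby-step giant-step with m = ceil(sqrt(3136)) = 56.
Baby table (2070^j mod 3137 for j=0..55):
  0:1  1:2070  2:2895  3:980  4:2098  5:1252  6:478  7:1305
  8:393  9:1027  10:2141  11:2426  12:2620  13:2664  14:2771  15:1534
  16:736  17:2075  18:697  19:2907  20:724  21:2331  22:464  23:558
  24:644  25:2992  26:1002  27:583  28:2202  29:79  30:406  31:2841
  32:2132  33:2618  34:1661  35:118  36:2711  37:2814  38:2708  39:2878
  40:297  41:3075  42:277  43:2456  44:1980  45:1678  46:801  47:1734
  48:652  49:730  50:2203  51:2149  52:164  53:684  54:1093  55:733
Giant step factor: 2070^(-56) ≡ 1053 (mod 3137).
Scan 1118·1053^i mod 3137 for i = 0, 1, …:
  i=0: 1118   i=1: 879   i=2: 172   i=3: 2307
  i=4: 1233   i=5: 2768   i=6: 431   i=7: 2115
  i=8: 2962   i=9: 808   i=10: 697
Match at i=10, j=18: a = 10·56 + 18 = 578.

578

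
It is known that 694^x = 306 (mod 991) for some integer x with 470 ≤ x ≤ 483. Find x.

475

Compute 694^470 mod 991 = 803, then multiply by 694 repeatedly:
  694^470=803  694^471=340  694^472=102  694^473=427  694^474=29
  694^475=306
Found 306 at exponent 475.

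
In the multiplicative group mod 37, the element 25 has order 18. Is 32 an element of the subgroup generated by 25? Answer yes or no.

⟨25⟩ has order 18; its elements mod 37 are {1, 3, 4, 7, 9, 10, 11, 12, 16, 21, 25, 26, 27, 28, 30, 33, 34, 36}.
32 is not in this set.

no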